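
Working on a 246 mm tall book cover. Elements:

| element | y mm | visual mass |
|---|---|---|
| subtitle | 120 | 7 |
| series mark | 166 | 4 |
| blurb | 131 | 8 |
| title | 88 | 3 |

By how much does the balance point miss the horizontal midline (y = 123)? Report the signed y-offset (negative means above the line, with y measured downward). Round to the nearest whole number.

Weights sum to 7 + 4 + 8 + 3 = 22.
Σw·y = 7·120 + 4·166 + 8·131 + 3·88 = 2816, so ȳ = 2816/22 ≈ 128.00.
Offset from y = 123: 128.00 − 123 ≈ 5.00.

≈ 5 mm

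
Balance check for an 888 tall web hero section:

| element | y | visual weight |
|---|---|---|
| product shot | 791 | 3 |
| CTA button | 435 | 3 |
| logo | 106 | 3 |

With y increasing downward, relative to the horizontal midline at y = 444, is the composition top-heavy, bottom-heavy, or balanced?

Weights sum to 3 + 3 + 3 = 9.
y: (3·791 + 3·435 + 3·106) / 9 = 3996 / 9 ≈ 444.00
The centroid 444.00 matches the midline at 444, so the layout is balanced.

balanced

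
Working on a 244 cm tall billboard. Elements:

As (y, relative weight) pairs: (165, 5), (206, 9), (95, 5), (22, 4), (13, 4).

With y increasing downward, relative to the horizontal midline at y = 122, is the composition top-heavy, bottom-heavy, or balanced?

balanced

Σw = 5 + 9 + 5 + 4 + 4 = 27.
Σw·y = 5·165 + 9·206 + 5·95 + 4·22 + 4·13 = 3294, so ȳ = 3294/27 ≈ 122.00.
The centroid 122.00 matches the midline at 122, so the layout is balanced.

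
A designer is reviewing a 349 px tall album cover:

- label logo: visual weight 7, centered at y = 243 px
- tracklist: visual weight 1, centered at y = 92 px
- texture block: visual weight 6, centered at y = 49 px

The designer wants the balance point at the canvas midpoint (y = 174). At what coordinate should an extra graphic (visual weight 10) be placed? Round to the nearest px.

y ≈ 209

After adding the extra graphic, total weight = 7 + 1 + 6 + 10 = 24.
Along y: (2087 + 10·y) / 24 = 174 (existing moment 7·243 + 1·92 + 6·49 = 2087) ⇒ y = (4176 − 2087) / 10 ≈ 208.90.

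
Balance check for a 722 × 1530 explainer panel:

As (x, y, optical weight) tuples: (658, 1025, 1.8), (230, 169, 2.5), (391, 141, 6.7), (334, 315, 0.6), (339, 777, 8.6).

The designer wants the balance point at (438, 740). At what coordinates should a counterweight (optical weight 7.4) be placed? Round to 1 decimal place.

(620.8, 1397.4)

New total weight: (1.8 + 2.5 + 6.7 + 0.6 + 8.6) + 7.4 = 27.6.
Along x: (7494.9 + 7.4·x) / 27.6 = 438 (existing moment 1.8·658 + 2.5·230 + 6.7·391 + 0.6·334 + 8.6·339 = 7494.9) ⇒ x = (12088.8 − 7494.9) / 7.4 ≈ 620.80.
Along y: (10083.4 + 7.4·y) / 27.6 = 740 (existing moment 1.8·1025 + 2.5·169 + 6.7·141 + 0.6·315 + 8.6·777 = 10083.4) ⇒ y = (20424.0 − 10083.4) / 7.4 ≈ 1397.38.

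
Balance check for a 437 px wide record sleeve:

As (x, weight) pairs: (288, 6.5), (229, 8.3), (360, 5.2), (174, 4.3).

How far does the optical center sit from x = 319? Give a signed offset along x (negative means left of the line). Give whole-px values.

Total weight = 6.5 + 8.3 + 5.2 + 4.3 = 24.3.
Σw·x = 6.5·288 + 8.3·229 + 5.2·360 + 4.3·174 = 6392.9, so x̄ = 6392.9/24.3 ≈ 263.08.
Against x = 319, that's 263.08 − 319 = -55.92.

≈ -56 px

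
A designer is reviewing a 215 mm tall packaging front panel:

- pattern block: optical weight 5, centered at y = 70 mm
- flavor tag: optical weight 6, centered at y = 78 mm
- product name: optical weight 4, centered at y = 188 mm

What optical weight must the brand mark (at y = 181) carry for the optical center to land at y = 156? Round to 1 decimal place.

w ≈ 30.8

Known weights sum to 5 + 6 + 4 = 15; their moment is 5·70 + 6·78 + 4·188 = 1570.
Balance at y = 156 requires (1570 + w·181) / (15 + w) = 156.
So w = (156·15 − 1570)/(181 − 156) = 770/25 ≈ 30.80.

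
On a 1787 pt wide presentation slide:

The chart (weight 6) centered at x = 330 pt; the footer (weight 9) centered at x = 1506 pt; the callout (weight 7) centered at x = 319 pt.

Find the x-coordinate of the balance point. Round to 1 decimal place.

x ≈ 807.6

Total weight = 6 + 9 + 7 = 22.
Σw·x = 6·330 + 9·1506 + 7·319 = 17767, so x̄ = 17767/22 ≈ 807.59.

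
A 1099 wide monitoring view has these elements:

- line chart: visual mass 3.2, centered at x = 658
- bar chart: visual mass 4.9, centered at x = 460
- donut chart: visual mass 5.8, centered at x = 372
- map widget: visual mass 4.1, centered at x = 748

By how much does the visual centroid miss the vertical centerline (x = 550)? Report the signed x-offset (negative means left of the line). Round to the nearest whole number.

Σw = 3.2 + 4.9 + 5.8 + 4.1 = 18.0.
x-moment: 3.2·658 + 4.9·460 + 5.8·372 + 4.1·748 = 9584.0; centroid 9584.0/18.0 ≈ 532.44.
Difference: 532.44 − 550 ≈ -17.56.

≈ -18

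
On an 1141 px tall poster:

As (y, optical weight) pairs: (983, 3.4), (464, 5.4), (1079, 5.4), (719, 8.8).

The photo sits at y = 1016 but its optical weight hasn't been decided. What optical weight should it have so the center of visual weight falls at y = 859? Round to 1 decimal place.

w ≈ 11.2

Fixed elements: Σw = 3.4 + 5.4 + 5.4 + 8.8 = 23.0, Σw·y = 3.4·983 + 5.4·464 + 5.4·1079 + 8.8·719 = 18001.6.
Set Σw·y/Σw = 859: (18001.6 + 1016w) = 859·(23.0 + w).
Solving: w = (859·23.0 − 18001.6) / (1016 − 859) = 1755.4 / 157 ≈ 11.18.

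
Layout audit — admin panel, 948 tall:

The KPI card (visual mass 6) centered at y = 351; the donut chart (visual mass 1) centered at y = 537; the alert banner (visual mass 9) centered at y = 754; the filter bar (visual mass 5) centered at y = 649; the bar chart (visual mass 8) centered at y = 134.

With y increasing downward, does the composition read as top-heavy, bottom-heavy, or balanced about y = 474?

Total weight = 6 + 1 + 9 + 5 + 8 = 29.
y: (6·351 + 1·537 + 9·754 + 5·649 + 8·134) / 29 = 13746 / 29 ≈ 474.00
474.00 = 474 exactly: balanced.

balanced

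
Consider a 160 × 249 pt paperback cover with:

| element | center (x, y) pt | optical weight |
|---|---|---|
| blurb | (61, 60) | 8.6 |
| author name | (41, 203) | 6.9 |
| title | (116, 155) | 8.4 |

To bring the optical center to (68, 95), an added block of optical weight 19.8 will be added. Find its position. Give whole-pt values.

With the added block, Σw becomes 8.6 + 6.9 + 8.4 + 19.8 = 43.7.
x: target moment 43.7×68 = 2971.6; current 8.6·61 + 6.9·41 + 8.4·116 = 1781.9; the added block supplies 1189.7, so x = 1189.7/19.8 ≈ 60.09.
y: target moment 43.7×95 = 4151.5; current 8.6·60 + 6.9·203 + 8.4·155 = 3218.7; the added block supplies 932.8, so y = 932.8/19.8 ≈ 47.11.

(60, 47)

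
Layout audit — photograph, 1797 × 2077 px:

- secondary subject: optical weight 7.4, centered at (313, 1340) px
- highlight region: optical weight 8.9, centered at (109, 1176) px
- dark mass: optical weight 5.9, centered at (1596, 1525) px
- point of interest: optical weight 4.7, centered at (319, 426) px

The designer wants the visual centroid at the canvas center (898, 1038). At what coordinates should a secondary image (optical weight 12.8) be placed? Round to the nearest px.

(1676, 768)

With the secondary image, Σw becomes 7.4 + 8.9 + 5.9 + 4.7 + 12.8 = 39.7.
Along x: (14202.0 + 12.8·x) / 39.7 = 898 (existing moment 7.4·313 + 8.9·109 + 5.9·1596 + 4.7·319 = 14202.0) ⇒ x = (35650.6 − 14202.0) / 12.8 ≈ 1675.67.
Along y: (31382.1 + 12.8·y) / 39.7 = 1038 (existing moment 7.4·1340 + 8.9·1176 + 5.9·1525 + 4.7·426 = 31382.1) ⇒ y = (41208.6 − 31382.1) / 12.8 ≈ 767.70.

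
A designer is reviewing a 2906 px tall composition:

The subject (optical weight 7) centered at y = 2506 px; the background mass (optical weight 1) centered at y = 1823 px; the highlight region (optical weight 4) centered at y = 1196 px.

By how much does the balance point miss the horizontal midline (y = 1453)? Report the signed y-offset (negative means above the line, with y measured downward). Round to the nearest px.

≈ 559 px

Weights sum to 7 + 1 + 4 = 12.
Σw·y = 7·2506 + 1·1823 + 4·1196 = 24149, so ȳ = 24149/12 ≈ 2012.42.
Offset from y = 1453: 2012.42 − 1453 ≈ 559.42.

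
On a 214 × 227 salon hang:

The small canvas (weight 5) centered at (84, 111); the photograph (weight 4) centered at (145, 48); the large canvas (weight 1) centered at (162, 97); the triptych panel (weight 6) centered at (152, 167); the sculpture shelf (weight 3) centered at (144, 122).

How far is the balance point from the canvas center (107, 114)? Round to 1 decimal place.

≈ 25.0

Weights sum to 5 + 4 + 1 + 6 + 3 = 19.
x-moment: 5·84 + 4·145 + 1·162 + 6·152 + 3·144 = 2506; centroid 2506/19 ≈ 131.89.
y-moment: 5·111 + 4·48 + 1·97 + 6·167 + 3·122 = 2212; centroid 2212/19 ≈ 116.42.
Offset from (107, 114): Δx ≈ 24.89, Δy ≈ 2.42; distance = √(Δx² + Δy²) ≈ 25.01.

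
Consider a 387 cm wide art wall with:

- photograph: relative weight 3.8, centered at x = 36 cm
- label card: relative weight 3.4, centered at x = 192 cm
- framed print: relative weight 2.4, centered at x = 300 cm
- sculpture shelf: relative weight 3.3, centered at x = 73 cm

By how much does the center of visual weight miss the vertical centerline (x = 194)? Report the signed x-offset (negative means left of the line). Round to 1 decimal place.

Total weight = 3.8 + 3.4 + 2.4 + 3.3 = 12.9.
x: (3.8·36 + 3.4·192 + 2.4·300 + 3.3·73) / 12.9 = 1750.5 / 12.9 ≈ 135.70
Against x = 194, that's 135.70 − 194 = -58.30.

≈ -58.3 cm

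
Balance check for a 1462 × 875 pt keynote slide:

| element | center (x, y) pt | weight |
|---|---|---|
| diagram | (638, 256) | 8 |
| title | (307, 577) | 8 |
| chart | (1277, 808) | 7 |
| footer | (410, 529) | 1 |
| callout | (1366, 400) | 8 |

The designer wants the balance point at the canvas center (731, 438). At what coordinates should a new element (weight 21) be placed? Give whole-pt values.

(519, 341)

After adding the new element, total weight = 8 + 8 + 7 + 1 + 8 + 21 = 53.
x: target moment 53×731 = 38743; current 8·638 + 8·307 + 7·1277 + 1·410 + 8·1366 = 27837; the new element supplies 10906, so x = 10906/21 ≈ 519.33.
y: target moment 53×438 = 23214; current 8·256 + 8·577 + 7·808 + 1·529 + 8·400 = 16049; the new element supplies 7165, so y = 7165/21 ≈ 341.19.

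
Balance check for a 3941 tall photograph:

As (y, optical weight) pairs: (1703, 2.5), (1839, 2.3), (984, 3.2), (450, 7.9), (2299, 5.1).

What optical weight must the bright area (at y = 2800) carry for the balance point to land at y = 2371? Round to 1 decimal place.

w ≈ 53.3

Known weights sum to 2.5 + 2.3 + 3.2 + 7.9 + 5.1 = 21.0; their moment is 2.5·1703 + 2.3·1839 + 3.2·984 + 7.9·450 + 5.1·2299 = 26915.9.
Set Σw·y/Σw = 2371: (26915.9 + 2800w) = 2371·(21.0 + w).
Solving: w = (2371·21.0 − 26915.9) / (2800 − 2371) = 22875.1 / 429 ≈ 53.32.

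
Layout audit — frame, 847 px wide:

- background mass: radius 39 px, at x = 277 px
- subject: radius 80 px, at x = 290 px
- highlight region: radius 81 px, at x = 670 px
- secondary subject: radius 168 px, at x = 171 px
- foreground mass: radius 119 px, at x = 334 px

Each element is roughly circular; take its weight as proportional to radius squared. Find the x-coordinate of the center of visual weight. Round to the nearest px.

r² weights: background mass 39² = 1521, subject 80² = 6400, highlight region 81² = 6561, secondary subject 168² = 28224, foreground mass 119² = 14161. Total = 56867.
x: (1521·277 + 6400·290 + 6561·670 + 28224·171 + 14161·334) / 56867 = 16229265 / 56867 ≈ 285.39

x ≈ 285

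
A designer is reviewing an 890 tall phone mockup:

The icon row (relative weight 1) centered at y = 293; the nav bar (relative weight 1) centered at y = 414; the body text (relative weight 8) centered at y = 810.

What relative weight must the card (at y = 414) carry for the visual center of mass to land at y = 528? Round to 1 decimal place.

Existing Σw = 10 (1 + 1 + 8); existing moment 1·293 + 1·414 + 8·810 = 7187.
Balance at y = 528 requires (7187 + w·414) / (10 + w) = 528.
Rearranging, w·(414 − 528) = 528·10 − 7187 = -1907, so w ≈ -1907/-114 = 16.73.

w ≈ 16.7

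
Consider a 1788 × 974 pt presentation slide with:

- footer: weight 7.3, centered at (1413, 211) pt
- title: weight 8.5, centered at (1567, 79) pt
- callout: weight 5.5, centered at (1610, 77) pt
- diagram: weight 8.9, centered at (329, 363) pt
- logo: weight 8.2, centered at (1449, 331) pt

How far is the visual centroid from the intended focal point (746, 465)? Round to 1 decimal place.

Total weight = 7.3 + 8.5 + 5.5 + 8.9 + 8.2 = 38.4.
Σw·x = 7.3·1413 + 8.5·1567 + 5.5·1610 + 8.9·329 + 8.2·1449 = 47299.3, so x̄ = 47299.3/38.4 ≈ 1231.75.
Σw·y = 7.3·211 + 8.5·79 + 5.5·77 + 8.9·363 + 8.2·331 = 8580.2, so ȳ = 8580.2/38.4 ≈ 223.44.
Relative to (746, 465): Δ = (485.75, -241.56); |Δ| = √(485.75² + -241.56²) ≈ 542.50.

≈ 542.5 pt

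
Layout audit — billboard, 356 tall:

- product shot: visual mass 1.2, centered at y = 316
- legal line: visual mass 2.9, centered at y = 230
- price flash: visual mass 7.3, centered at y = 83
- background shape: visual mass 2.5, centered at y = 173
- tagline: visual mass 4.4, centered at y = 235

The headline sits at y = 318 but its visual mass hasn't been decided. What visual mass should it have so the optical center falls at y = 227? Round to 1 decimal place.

w ≈ 11.4

Existing Σw = 18.3 (1.2 + 2.9 + 7.3 + 2.5 + 4.4); existing moment 1.2·316 + 2.9·230 + 7.3·83 + 2.5·173 + 4.4·235 = 3118.6.
For the centroid to hit 227: (3118.6 + w·318) / (18.3 + w) = 227.
Rearranging, w·(318 − 227) = 227·18.3 − 3118.6 = 1035.5, so w ≈ 1035.5/91 = 11.38.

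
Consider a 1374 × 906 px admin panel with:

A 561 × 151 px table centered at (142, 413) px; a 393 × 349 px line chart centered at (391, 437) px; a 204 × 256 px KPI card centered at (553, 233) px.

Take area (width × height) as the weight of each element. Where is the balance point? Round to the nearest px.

Areas → weights: table 561·151 = 84711, line chart 393·349 = 137157, KPI card 204·256 = 52224; Σw = 274092.
Σw·x = 84711·142 + 137157·391 + 52224·553 = 94537221, so x̄ = 94537221/274092 ≈ 344.91.
Σw·y = 84711·413 + 137157·437 + 52224·233 = 107091444, so ȳ = 107091444/274092 ≈ 390.71.

(345, 391)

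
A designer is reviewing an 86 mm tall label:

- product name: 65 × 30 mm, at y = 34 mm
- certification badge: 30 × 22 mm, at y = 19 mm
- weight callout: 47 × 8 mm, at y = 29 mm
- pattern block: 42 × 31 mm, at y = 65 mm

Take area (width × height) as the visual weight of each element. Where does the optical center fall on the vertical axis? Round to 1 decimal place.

y ≈ 40.7

Areas → weights: product name 65·30 = 1950, certification badge 30·22 = 660, weight callout 47·8 = 376, pattern block 42·31 = 1302; Σw = 4288.
y: (1950·34 + 660·19 + 376·29 + 1302·65) / 4288 = 174374 / 4288 ≈ 40.67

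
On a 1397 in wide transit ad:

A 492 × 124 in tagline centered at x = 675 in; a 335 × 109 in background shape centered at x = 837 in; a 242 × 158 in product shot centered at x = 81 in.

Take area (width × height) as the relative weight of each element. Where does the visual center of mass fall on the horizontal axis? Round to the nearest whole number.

x ≈ 551

Areas → weights: tagline 492·124 = 61008, background shape 335·109 = 36515, product shot 242·158 = 38236; Σw = 135759.
Σw·x = 61008·675 + 36515·837 + 38236·81 = 74840571, so x̄ = 74840571/135759 ≈ 551.28.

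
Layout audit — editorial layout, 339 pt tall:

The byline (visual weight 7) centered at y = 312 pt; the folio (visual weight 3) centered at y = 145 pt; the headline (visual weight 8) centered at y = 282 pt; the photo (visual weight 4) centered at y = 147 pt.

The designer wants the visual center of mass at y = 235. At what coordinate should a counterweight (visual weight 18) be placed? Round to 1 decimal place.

y ≈ 218.7

New total weight: (7 + 3 + 8 + 4) + 18 = 40.
Along y: (5463 + 18·y) / 40 = 235 (existing moment 7·312 + 3·145 + 8·282 + 4·147 = 5463) ⇒ y = (9400 − 5463) / 18 ≈ 218.72.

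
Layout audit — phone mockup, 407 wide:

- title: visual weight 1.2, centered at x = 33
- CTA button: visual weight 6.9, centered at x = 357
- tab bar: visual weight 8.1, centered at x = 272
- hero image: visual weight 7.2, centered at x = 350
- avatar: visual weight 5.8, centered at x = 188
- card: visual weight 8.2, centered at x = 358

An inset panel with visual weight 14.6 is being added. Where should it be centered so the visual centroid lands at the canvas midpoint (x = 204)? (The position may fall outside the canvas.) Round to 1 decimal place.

After adding the inset panel, total weight = 1.2 + 6.9 + 8.1 + 7.2 + 5.8 + 8.2 + 14.6 = 52.0.
x: target moment 52.0×204 = 10608.0; current 1.2·33 + 6.9·357 + 8.1·272 + 7.2·350 + 5.8·188 + 8.2·358 = 11252.1; the inset panel supplies -644.1, so x = -644.1/14.6 ≈ -44.12.

x ≈ -44.1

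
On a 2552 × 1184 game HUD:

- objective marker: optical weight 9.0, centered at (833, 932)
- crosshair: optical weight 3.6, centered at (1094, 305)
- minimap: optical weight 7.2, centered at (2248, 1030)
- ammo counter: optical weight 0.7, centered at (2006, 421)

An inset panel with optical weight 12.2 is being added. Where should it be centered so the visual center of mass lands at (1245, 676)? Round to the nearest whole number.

After adding the inset panel, total weight = 9.0 + 3.6 + 7.2 + 0.7 + 12.2 = 32.7.
Along x: (29025.2 + 12.2·x) / 32.7 = 1245 (existing moment 9.0·833 + 3.6·1094 + 7.2·2248 + 0.7·2006 = 29025.2) ⇒ x = (40711.5 − 29025.2) / 12.2 ≈ 957.89.
Along y: (17196.7 + 12.2·y) / 32.7 = 676 (existing moment 9.0·932 + 3.6·305 + 7.2·1030 + 0.7·421 = 17196.7) ⇒ y = (22105.2 − 17196.7) / 12.2 ≈ 402.34.

(958, 402)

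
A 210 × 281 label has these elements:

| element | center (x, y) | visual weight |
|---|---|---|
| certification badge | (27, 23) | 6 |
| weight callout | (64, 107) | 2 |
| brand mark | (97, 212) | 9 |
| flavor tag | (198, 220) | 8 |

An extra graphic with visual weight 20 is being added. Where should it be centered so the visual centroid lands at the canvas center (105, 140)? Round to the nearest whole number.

(99, 114)

New total weight: (6 + 2 + 9 + 8) + 20 = 45.
x: target moment 45×105 = 4725; current 6·27 + 2·64 + 9·97 + 8·198 = 2747; the extra graphic supplies 1978, so x = 1978/20 ≈ 98.90.
y: target moment 45×140 = 6300; current 6·23 + 2·107 + 9·212 + 8·220 = 4020; the extra graphic supplies 2280, so y = 2280/20 ≈ 114.00.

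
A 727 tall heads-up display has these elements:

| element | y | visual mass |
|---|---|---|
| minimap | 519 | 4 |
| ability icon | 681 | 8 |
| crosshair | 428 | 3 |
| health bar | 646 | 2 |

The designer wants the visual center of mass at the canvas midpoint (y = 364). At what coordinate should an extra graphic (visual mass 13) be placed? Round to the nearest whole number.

After adding the extra graphic, total weight = 4 + 8 + 3 + 2 + 13 = 30.
y: target moment 30×364 = 10920; current 4·519 + 8·681 + 3·428 + 2·646 = 10100; the extra graphic supplies 820, so y = 820/13 ≈ 63.08.

y ≈ 63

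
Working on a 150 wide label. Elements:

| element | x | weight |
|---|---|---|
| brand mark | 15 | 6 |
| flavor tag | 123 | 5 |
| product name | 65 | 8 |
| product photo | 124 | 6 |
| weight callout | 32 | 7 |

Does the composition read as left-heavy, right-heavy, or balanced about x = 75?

left-heavy

Weights sum to 6 + 5 + 8 + 6 + 7 = 32.
Σw·x = 6·15 + 5·123 + 8·65 + 6·124 + 7·32 = 2193, so x̄ = 2193/32 ≈ 68.53.
68.5 vs midline 75 → left-heavy.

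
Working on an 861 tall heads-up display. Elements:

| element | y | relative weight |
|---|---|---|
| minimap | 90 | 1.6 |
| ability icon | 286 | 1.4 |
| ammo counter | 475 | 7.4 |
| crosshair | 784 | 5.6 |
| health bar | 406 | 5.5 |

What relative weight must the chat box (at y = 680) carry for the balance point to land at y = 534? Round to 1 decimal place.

w ≈ 5.5

Existing Σw = 21.5 (1.6 + 1.4 + 7.4 + 5.6 + 5.5); existing moment 1.6·90 + 1.4·286 + 7.4·475 + 5.6·784 + 5.5·406 = 10682.8.
Balance at y = 534 requires (10682.8 + w·680) / (21.5 + w) = 534.
Rearranging, w·(680 − 534) = 534·21.5 − 10682.8 = 798.2, so w ≈ 798.2/146 = 5.47.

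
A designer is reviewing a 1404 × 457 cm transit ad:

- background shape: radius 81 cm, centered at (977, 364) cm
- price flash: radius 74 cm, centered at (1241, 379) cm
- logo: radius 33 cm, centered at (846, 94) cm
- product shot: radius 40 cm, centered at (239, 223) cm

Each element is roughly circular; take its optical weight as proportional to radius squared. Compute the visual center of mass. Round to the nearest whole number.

Weights ∝ r²: background shape 81² = 6561, price flash 74² = 5476, logo 33² = 1089, product shot 40² = 1600; Σw = 14726.
x-moment: 6561·977 + 5476·1241 + 1089·846 + 1600·239 = 14509507; centroid 14509507/14726 ≈ 985.30.
y-moment: 6561·364 + 5476·379 + 1089·94 + 1600·223 = 4922774; centroid 4922774/14726 ≈ 334.29.

(985, 334)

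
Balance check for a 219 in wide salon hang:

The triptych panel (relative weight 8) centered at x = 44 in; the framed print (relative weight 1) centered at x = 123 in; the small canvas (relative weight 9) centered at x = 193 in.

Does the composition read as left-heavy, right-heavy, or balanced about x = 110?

Σw = 8 + 1 + 9 = 18.
Σw·x = 8·44 + 1·123 + 9·193 = 2212, so x̄ = 2212/18 ≈ 122.89.
Since 122.9 is right of 110, the composition reads right-heavy.

right-heavy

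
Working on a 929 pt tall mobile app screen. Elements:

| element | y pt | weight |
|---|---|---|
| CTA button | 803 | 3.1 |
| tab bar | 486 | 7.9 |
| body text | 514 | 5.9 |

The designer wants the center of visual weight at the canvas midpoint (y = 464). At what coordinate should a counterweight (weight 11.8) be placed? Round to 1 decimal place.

y ≈ 335.2

With the counterweight, Σw becomes 3.1 + 7.9 + 5.9 + 11.8 = 28.7.
Along y: (9361.3 + 11.8·y) / 28.7 = 464 (existing moment 3.1·803 + 7.9·486 + 5.9·514 = 9361.3) ⇒ y = (13316.8 − 9361.3) / 11.8 ≈ 335.21.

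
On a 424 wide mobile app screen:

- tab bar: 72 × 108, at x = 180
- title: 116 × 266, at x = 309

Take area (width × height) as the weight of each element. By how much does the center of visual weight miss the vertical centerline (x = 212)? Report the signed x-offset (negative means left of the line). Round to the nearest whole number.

≈ 71

Areas: tab bar 72·108 = 7776, title 116·266 = 30856. Total weight = 38632.
x-moment: 7776·180 + 30856·309 = 10934184; centroid 10934184/38632 ≈ 283.03.
Difference: 283.03 − 212 ≈ 71.03.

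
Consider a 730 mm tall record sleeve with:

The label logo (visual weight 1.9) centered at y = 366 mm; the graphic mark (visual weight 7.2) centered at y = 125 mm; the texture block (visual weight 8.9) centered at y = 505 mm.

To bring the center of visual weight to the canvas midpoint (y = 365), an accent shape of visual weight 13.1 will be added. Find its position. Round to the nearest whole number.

y ≈ 402

With the accent shape, Σw becomes 1.9 + 7.2 + 8.9 + 13.1 = 31.1.
Along y: (6089.9 + 13.1·y) / 31.1 = 365 (existing moment 1.9·366 + 7.2·125 + 8.9·505 = 6089.9) ⇒ y = (11351.5 − 6089.9) / 13.1 ≈ 401.65.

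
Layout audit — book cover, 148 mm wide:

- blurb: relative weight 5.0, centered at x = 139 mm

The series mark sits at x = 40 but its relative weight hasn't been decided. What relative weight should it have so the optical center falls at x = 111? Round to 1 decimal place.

w ≈ 2.0

Known: weight 5.0 with moment 5.0·139 = 695.0.
Balance at x = 111 requires (695.0 + w·40) / (5.0 + w) = 111.
Rearranging, w·(40 − 111) = 111·5.0 − 695.0 = -140.0, so w ≈ -140.0/-71 = 1.97.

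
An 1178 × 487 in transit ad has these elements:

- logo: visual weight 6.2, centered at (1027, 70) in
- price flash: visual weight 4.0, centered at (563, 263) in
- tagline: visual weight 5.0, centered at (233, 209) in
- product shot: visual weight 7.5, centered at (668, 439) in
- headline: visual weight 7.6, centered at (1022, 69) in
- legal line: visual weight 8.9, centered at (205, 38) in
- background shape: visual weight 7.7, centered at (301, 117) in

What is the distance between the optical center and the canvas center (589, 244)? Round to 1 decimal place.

≈ 84.5 in

Σw = 6.2 + 4.0 + 5.0 + 7.5 + 7.6 + 8.9 + 7.7 = 46.9.
x-moment: 6.2·1027 + 4.0·563 + 5.0·233 + 7.5·668 + 7.6·1022 + 8.9·205 + 7.7·301 = 26703.8; centroid 26703.8/46.9 ≈ 569.38.
y-moment: 6.2·70 + 4.0·263 + 5.0·209 + 7.5·439 + 7.6·69 + 8.9·38 + 7.7·117 = 7587.0; centroid 7587.0/46.9 ≈ 161.77.
From (589, 244): dx = -19.62, dy = -82.23, so the distance is √(dx²+dy²) ≈ 84.54.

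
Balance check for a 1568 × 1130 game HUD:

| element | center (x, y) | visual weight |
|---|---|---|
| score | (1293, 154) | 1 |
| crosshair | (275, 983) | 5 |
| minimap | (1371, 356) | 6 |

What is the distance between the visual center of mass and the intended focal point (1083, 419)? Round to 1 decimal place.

≈ 252.2

Σw = 1 + 5 + 6 = 12.
Σw·x = 1·1293 + 5·275 + 6·1371 = 10894, so x̄ = 10894/12 ≈ 907.83.
Σw·y = 1·154 + 5·983 + 6·356 = 7205, so ȳ = 7205/12 ≈ 600.42.
Offset from (1083, 419): Δx ≈ -175.17, Δy ≈ 181.42; distance = √(Δx² + Δy²) ≈ 252.18.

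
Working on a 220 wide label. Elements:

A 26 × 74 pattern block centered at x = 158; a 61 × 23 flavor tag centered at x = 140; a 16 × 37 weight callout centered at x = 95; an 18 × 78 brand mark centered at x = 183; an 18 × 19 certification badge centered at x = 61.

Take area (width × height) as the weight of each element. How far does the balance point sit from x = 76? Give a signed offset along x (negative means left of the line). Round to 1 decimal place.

≈ 71.3

Areas → weights: pattern block 26·74 = 1924, flavor tag 61·23 = 1403, weight callout 16·37 = 592, brand mark 18·78 = 1404, certification badge 18·19 = 342; Σw = 5665.
Σw·x = 1924·158 + 1403·140 + 592·95 + 1404·183 + 342·61 = 834446, so x̄ = 834446/5665 ≈ 147.30.
Offset from x = 76: 147.30 − 76 ≈ 71.30.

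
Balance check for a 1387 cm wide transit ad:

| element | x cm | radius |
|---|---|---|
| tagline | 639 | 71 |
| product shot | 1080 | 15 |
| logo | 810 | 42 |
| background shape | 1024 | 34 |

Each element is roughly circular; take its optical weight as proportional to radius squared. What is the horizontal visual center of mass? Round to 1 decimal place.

x ≈ 742.3

Weights ∝ r²: tagline 71² = 5041, product shot 15² = 225, logo 42² = 1764, background shape 34² = 1156; Σw = 8186.
x-moment: 5041·639 + 225·1080 + 1764·810 + 1156·1024 = 6076783; centroid 6076783/8186 ≈ 742.34.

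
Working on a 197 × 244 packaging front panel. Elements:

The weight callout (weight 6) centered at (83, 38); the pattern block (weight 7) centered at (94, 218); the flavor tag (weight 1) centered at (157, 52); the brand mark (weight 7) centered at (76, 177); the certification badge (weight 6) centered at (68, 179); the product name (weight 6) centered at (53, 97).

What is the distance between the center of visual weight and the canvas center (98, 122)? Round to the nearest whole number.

≈ 29

Σw = 6 + 7 + 1 + 7 + 6 + 6 = 33.
x: moment 2571 / weight 33 ≈ 77.91
Σw·y = 4701; ȳ = 4701/33 ≈ 142.45.
Offset from (98, 122): Δx ≈ -20.09, Δy ≈ 20.45; distance = √(Δx² + Δy²) ≈ 28.67.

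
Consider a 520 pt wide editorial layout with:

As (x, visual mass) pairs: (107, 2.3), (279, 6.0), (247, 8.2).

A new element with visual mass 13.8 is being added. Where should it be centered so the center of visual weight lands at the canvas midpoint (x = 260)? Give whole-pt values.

After adding the new element, total weight = 2.3 + 6.0 + 8.2 + 13.8 = 30.3.
x: need Σw·x = 30.3·260 = 7878.0. Existing = 2.3·107 + 6.0·279 + 8.2·247 = 3945.5. Remainder 3932.5 / 13.8 ≈ 284.96.

x ≈ 285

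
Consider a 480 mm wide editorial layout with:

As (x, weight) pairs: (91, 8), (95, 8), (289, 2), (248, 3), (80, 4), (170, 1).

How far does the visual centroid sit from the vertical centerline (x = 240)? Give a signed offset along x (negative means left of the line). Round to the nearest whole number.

Weights sum to 8 + 8 + 2 + 3 + 4 + 1 = 26.
Σw·x = 8·91 + 8·95 + 2·289 + 3·248 + 4·80 + 1·170 = 3300, so x̄ = 3300/26 ≈ 126.92.
Offset from x = 240: 126.92 − 240 ≈ -113.08.

≈ -113 mm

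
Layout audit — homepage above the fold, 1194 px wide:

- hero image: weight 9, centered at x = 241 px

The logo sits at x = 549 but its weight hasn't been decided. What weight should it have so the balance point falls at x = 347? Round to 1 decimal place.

The single fixed element contributes weight 9, moment 9·241 = 2169.
Balance at x = 347 requires (2169 + w·549) / (9 + w) = 347.
Rearranging, w·(549 − 347) = 347·9 − 2169 = 954, so w ≈ 954/202 = 4.72.

w ≈ 4.7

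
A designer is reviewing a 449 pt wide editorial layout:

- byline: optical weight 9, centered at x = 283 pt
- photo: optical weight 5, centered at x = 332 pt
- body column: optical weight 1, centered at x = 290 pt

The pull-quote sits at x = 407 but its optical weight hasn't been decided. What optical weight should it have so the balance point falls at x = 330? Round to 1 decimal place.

Fixed elements: Σw = 9 + 5 + 1 = 15, Σw·x = 9·283 + 5·332 + 1·290 = 4497.
For the centroid to hit 330: (4497 + w·407) / (15 + w) = 330.
Rearranging, w·(407 − 330) = 330·15 − 4497 = 453, so w ≈ 453/77 = 5.88.

w ≈ 5.9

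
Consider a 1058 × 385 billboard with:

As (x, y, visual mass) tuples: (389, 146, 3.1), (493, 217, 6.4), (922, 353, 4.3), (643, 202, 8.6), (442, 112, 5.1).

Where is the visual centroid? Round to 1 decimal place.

Weights sum to 3.1 + 6.4 + 4.3 + 8.6 + 5.1 = 27.5.
x: (3.1·389 + 6.4·493 + 4.3·922 + 8.6·643 + 5.1·442) / 27.5 = 16109.7 / 27.5 ≈ 585.81
y: (3.1·146 + 6.4·217 + 4.3·353 + 8.6·202 + 5.1·112) / 27.5 = 5667.7 / 27.5 ≈ 206.10

(585.8, 206.1)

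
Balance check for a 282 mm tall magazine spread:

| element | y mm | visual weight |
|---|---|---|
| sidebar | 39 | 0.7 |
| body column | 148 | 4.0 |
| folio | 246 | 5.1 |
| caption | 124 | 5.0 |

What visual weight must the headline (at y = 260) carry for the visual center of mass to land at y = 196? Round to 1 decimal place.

w ≈ 6.4

Existing Σw = 14.8 (0.7 + 4.0 + 5.1 + 5.0); existing moment 0.7·39 + 4.0·148 + 5.1·246 + 5.0·124 = 2493.9.
For the centroid to hit 196: (2493.9 + w·260) / (14.8 + w) = 196.
So w = (196·14.8 − 2493.9)/(260 − 196) = 406.9/64 ≈ 6.36.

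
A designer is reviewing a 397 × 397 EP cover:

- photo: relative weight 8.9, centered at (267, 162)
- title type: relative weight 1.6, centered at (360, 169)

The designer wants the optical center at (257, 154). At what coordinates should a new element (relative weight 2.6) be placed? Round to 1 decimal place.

(159.4, 117.4)

After adding the new element, total weight = 8.9 + 1.6 + 2.6 = 13.1.
Along x: (2952.3 + 2.6·x) / 13.1 = 257 (existing moment 8.9·267 + 1.6·360 = 2952.3) ⇒ x = (3366.7 − 2952.3) / 2.6 ≈ 159.38.
Along y: (1712.2 + 2.6·y) / 13.1 = 154 (existing moment 8.9·162 + 1.6·169 = 1712.2) ⇒ y = (2017.4 − 1712.2) / 2.6 ≈ 117.38.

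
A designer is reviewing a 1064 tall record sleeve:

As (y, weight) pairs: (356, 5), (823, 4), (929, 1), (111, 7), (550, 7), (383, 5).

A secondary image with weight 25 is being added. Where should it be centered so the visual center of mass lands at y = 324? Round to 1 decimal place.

y ≈ 198.1

With the secondary image, Σw becomes 5 + 4 + 1 + 7 + 7 + 5 + 25 = 54.
Along y: (12543 + 25·y) / 54 = 324 (existing moment 5·356 + 4·823 + 1·929 + 7·111 + 7·550 + 5·383 = 12543) ⇒ y = (17496 − 12543) / 25 ≈ 198.12.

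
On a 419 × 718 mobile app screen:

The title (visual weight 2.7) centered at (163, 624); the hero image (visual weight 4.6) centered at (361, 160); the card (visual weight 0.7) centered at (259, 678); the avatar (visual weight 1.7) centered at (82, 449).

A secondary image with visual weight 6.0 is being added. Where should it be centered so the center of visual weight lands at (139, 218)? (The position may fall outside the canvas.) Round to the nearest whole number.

New total weight: (2.7 + 4.6 + 0.7 + 1.7) + 6.0 = 15.7.
x: target moment 15.7×139 = 2182.3; current 2.7·163 + 4.6·361 + 0.7·259 + 1.7·82 = 2421.4; the secondary image supplies -239.1, so x = -239.1/6.0 ≈ -39.85.
y: target moment 15.7×218 = 3422.6; current 2.7·624 + 4.6·160 + 0.7·678 + 1.7·449 = 3658.7; the secondary image supplies -236.1, so y = -236.1/6.0 ≈ -39.35.

(-40, -39)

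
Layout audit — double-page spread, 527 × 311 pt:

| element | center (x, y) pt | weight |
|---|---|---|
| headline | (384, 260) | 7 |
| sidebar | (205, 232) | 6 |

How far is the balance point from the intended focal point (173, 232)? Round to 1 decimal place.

Weights sum to 7 + 6 = 13.
Σw·x = 7·384 + 6·205 = 3918, so x̄ = 3918/13 ≈ 301.38.
Σw·y = 7·260 + 6·232 = 3212, so ȳ = 3212/13 ≈ 247.08.
Relative to (173, 232): Δ = (128.38, 15.08); |Δ| = √(128.38² + 15.08²) ≈ 129.27.

≈ 129.3 pt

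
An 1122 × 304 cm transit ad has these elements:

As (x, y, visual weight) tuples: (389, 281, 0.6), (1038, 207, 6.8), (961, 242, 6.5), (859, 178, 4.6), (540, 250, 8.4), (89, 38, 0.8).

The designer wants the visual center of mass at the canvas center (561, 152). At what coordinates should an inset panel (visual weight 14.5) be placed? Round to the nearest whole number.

New total weight: (0.6 + 6.8 + 6.5 + 4.6 + 8.4 + 0.8) + 14.5 = 42.2.
x: need Σw·x = 42.2·561 = 23674.2. Existing = 0.6·389 + 6.8·1038 + 6.5·961 + 4.6·859 + 8.4·540 + 0.8·89 = 22096.9. Remainder 1577.3 / 14.5 ≈ 108.78.
y: need Σw·y = 42.2·152 = 6414.4. Existing = 0.6·281 + 6.8·207 + 6.5·242 + 4.6·178 + 8.4·250 + 0.8·38 = 6098.4. Remainder 316.0 / 14.5 ≈ 21.79.

(109, 22)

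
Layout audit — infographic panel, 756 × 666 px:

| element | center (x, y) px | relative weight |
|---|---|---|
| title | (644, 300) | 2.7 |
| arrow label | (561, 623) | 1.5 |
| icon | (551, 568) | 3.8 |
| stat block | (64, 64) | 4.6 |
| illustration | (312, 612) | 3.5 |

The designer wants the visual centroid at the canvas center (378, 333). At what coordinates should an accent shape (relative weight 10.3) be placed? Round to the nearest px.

(380, 238)

With the accent shape, Σw becomes 2.7 + 1.5 + 3.8 + 4.6 + 3.5 + 10.3 = 26.4.
x: target moment 26.4×378 = 9979.2; current 2.7·644 + 1.5·561 + 3.8·551 + 4.6·64 + 3.5·312 = 6060.5; the accent shape supplies 3918.7, so x = 3918.7/10.3 ≈ 380.46.
y: target moment 26.4×333 = 8791.2; current 2.7·300 + 1.5·623 + 3.8·568 + 4.6·64 + 3.5·612 = 6339.3; the accent shape supplies 2451.9, so y = 2451.9/10.3 ≈ 238.05.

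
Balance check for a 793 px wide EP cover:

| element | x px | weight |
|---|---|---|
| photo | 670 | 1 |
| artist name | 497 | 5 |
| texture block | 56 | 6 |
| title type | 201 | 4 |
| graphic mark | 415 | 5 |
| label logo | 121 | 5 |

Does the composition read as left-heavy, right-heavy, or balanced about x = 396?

Σw = 1 + 5 + 6 + 4 + 5 + 5 = 26.
x: moment 6975 / weight 26 ≈ 268.27
268.3 lies left of the midline 396, so the layout is left-heavy.

left-heavy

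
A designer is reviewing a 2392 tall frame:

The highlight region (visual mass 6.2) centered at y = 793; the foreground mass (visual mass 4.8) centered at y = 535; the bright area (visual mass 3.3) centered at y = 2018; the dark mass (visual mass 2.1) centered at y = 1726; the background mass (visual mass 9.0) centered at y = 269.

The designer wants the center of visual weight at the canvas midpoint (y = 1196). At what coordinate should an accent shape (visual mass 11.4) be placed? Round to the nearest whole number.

y ≈ 2090

With the accent shape, Σw becomes 6.2 + 4.8 + 3.3 + 2.1 + 9.0 + 11.4 = 36.8.
y: need Σw·y = 36.8·1196 = 44012.8. Existing = 6.2·793 + 4.8·535 + 3.3·2018 + 2.1·1726 + 9.0·269 = 20189.6. Remainder 23823.2 / 11.4 ≈ 2089.75.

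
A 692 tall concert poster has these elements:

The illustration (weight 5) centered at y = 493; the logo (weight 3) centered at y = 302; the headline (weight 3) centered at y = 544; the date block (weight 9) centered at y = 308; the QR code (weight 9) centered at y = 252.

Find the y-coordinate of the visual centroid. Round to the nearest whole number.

y ≈ 346

Σw = 5 + 3 + 3 + 9 + 9 = 29.
Σw·y = 5·493 + 3·302 + 3·544 + 9·308 + 9·252 = 10043, so ȳ = 10043/29 ≈ 346.31.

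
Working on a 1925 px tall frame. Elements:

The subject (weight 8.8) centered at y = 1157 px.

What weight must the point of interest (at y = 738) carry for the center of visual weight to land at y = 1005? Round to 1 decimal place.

Known: weight 8.8 with moment 8.8·1157 = 10181.6.
For the centroid to hit 1005: (10181.6 + w·738) / (8.8 + w) = 1005.
So w = (1005·8.8 − 10181.6)/(738 − 1005) = -1337.6/-267 ≈ 5.01.

w ≈ 5.0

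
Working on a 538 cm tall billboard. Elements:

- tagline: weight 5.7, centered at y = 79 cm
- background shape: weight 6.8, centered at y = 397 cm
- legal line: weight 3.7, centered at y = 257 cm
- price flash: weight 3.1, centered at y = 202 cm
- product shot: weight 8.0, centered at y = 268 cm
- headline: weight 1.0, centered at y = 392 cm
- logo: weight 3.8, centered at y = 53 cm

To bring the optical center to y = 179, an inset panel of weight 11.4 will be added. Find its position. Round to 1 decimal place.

With the inset panel, Σw becomes 5.7 + 6.8 + 3.7 + 3.1 + 8.0 + 1.0 + 3.8 + 11.4 = 43.5.
y: need Σw·y = 43.5·179 = 7786.5. Existing = 5.7·79 + 6.8·397 + 3.7·257 + 3.1·202 + 8.0·268 + 1.0·392 + 3.8·53 = 7464.4. Remainder 322.1 / 11.4 ≈ 28.25.

y ≈ 28.3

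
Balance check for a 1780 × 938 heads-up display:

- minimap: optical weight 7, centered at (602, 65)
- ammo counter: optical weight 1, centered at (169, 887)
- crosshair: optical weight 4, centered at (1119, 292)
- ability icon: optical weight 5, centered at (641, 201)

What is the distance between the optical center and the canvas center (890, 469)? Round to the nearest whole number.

≈ 318

Weights sum to 7 + 1 + 4 + 5 = 17.
Σw·x = 7·602 + 1·169 + 4·1119 + 5·641 = 12064, so x̄ = 12064/17 ≈ 709.65.
Σw·y = 7·65 + 1·887 + 4·292 + 5·201 = 3515, so ȳ = 3515/17 ≈ 206.76.
From (890, 469): dx = -180.35, dy = -262.24, so the distance is √(dx²+dy²) ≈ 318.27.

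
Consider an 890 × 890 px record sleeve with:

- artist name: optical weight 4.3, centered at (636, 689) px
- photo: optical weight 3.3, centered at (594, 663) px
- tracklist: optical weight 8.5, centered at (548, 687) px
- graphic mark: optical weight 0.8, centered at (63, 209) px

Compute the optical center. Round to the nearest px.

(556, 660)

Total weight = 4.3 + 3.3 + 8.5 + 0.8 = 16.9.
x-moment: 4.3·636 + 3.3·594 + 8.5·548 + 0.8·63 = 9403.4; centroid 9403.4/16.9 ≈ 556.41.
y-moment: 4.3·689 + 3.3·663 + 8.5·687 + 0.8·209 = 11157.3; centroid 11157.3/16.9 ≈ 660.20.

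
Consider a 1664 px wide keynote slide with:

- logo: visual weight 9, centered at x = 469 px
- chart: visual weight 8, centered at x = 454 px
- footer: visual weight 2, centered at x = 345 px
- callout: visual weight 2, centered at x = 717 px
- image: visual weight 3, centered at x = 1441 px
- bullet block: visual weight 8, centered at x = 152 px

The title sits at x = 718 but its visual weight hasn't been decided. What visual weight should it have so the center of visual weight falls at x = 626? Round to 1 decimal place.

Known weights sum to 9 + 8 + 2 + 2 + 3 + 8 = 32; their moment is 9·469 + 8·454 + 2·345 + 2·717 + 3·1441 + 8·152 = 15516.
Balance at x = 626 requires (15516 + w·718) / (32 + w) = 626.
So w = (626·32 − 15516)/(718 − 626) = 4516/92 ≈ 49.09.

w ≈ 49.1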